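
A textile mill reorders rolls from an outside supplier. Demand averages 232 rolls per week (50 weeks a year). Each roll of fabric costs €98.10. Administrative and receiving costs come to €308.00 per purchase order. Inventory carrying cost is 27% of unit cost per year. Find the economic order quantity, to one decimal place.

Annual demand D = 232 × 50 = 11,600.
Holding cost H = 0.27 × €98.10 = €26.4870 per unit per year.
EOQ = √(2DS / H) = √(2 × 11,600 × 308 / 26.487).
= √(7,145,600 / 26.487) = √269,777.6268 ≈ 519.401.

Q* ≈ 519.4 rolls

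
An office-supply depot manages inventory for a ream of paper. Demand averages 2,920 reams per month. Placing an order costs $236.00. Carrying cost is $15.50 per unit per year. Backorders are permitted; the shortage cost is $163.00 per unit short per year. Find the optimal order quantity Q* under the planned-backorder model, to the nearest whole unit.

Q* ≈ 1,081 reams

Annual demand D = 2,920 × 12 = 35,040.
With planned backorders, Q* = √(2DS/H) · √((H+B)/B).
√(2DS/H) = √(2 × 35,040 × 236 / 15.5) = 1032.969.
√((H+B)/B) = √((15.5+163)/163) = 1.0465.
Q* ≈ 1080.967.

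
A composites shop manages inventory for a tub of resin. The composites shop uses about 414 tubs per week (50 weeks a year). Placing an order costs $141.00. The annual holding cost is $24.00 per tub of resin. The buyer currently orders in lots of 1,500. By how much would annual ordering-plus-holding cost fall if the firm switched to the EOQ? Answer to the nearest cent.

Annual demand D = 414 × 50 = 20,700.
EOQ = √(2DS/H) = √(2 × 20,700 × 141 / 24) ≈ 493.18.
Cost at Q* = (D/Q*)S + (Q*/2)H = √(2DSH) ≈ $11,836.28.
Cost at Q = 1,500: (20,700/1,500)×141 + (1,500/2)×24 = $1,945.80 + $18,000.00 = $19,945.80.
Excess = $19,945.80 − $11,836.28 = $8,109.52.

Extra cost ≈ $8,109.52 per year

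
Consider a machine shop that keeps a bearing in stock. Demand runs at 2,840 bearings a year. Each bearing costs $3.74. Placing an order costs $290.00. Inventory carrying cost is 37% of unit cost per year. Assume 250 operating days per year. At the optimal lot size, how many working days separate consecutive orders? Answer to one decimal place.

Holding cost H = 0.37 × $3.74 = $1.3838 per unit per year.
The optimal lot size = √(2DS/H) = √(2 × 2,840 × 290 / 1.3838) ≈ 1091.03.
Cycle time = Q*/D × 250 = 1091.03 / 2,840 × 250 ≈ 96.041 days.

T ≈ 96.0 days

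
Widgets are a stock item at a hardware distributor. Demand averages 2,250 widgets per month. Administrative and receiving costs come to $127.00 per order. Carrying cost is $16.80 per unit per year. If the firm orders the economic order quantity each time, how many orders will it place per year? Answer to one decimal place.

Annual demand D = 2,250 × 12 = 27,000.
The optimal lot size = √(2DS/H) = √(2 × 27,000 × 127 / 16.8) ≈ 638.92.
Orders per year = D / Q* = 27,000 / 638.92 ≈ 42.259.

N ≈ 42.3 orders per year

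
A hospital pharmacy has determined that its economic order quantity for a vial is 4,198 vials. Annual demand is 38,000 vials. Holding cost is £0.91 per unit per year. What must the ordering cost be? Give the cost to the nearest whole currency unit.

The basic EOQ model gives Q* = √(2DS/H); rearrange for the unknown.
From Q* = √(2DS/H): S = Q*²H / (2D) = 4,198² × 0.91 / (2 × 38,000) = 211.0147.

S ≈ £211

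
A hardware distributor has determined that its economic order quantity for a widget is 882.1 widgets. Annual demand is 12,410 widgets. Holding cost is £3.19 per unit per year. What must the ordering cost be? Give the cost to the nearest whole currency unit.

The basic EOQ model gives Q* = √(2DS/H); rearrange for the unknown.
From Q* = √(2DS/H): S = Q*²H / (2D) = 882.1² × 3.19 / (2 × 12,410) = 100.0057.

S ≈ £100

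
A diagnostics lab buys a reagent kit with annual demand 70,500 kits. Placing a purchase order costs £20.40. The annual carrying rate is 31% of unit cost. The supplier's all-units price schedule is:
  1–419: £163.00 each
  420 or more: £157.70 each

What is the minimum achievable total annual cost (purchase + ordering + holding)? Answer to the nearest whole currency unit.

TC* ≈ £11,131,541

Holding cost per unit per year at price C is H = 0.31·C.
Candidates are each tier's EOQ (if it falls in that tier) and each price-break quantity.
EOQ at £163.00 = 238.6 (feasible in tier 1): TC = 70,500×£163.00 + (70,500/238.6)×20.4 + (238.6/2)×0.31×£163.00 = £11,503,555.89.
EOQ at £157.70 = 242.6 < 420, so use break Q=420: TC = 70,500×£157.70 + (70,500/420.0)×20.4 + (420.0/2)×0.31×£157.70 = £11,131,540.56.
Lowest total cost among the candidates is at Q = 420.0.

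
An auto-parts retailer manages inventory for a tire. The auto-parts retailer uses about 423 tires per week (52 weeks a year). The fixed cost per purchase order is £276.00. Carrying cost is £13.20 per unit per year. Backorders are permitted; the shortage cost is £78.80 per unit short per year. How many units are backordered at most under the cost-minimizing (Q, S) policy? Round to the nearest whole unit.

Annual demand D = 423 × 52 = 21,996.
With planned backorders, Q* = √(2DS/H) · √((H+B)/B).
√(2DS/H) = √(2 × 21,996 × 276 / 13.2) = 959.079.
√((H+B)/B) = √((13.2+78.8)/78.8) = 1.0805.
Q* ≈ 1036.299.
S* = Q* · H/(H+B) = 1036.299 × 13.2/92 ≈ 148.686.

S* ≈ 149 tires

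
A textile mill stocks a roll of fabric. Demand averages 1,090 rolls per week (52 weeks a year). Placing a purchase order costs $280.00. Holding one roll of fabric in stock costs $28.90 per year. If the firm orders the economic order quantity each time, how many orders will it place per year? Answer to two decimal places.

Annual demand D = 1,090 × 52 = 56,680.
The optimal lot size = √(2DS/H) = √(2 × 56,680 × 280 / 28.9) ≈ 1048.00.
Orders per year = D / Q* = 56,680 / 1048.00 ≈ 54.084.

N ≈ 54.08 orders per year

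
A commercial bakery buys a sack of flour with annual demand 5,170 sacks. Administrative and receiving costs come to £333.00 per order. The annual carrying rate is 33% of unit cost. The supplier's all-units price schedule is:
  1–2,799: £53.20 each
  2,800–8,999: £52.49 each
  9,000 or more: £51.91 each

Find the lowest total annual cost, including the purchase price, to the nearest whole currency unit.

Holding cost per unit per year at price C is H = 0.33·C.
Candidates are each tier's EOQ (if it falls in that tier) and each price-break quantity.
EOQ at £53.20 = 442.9 (feasible in tier 1): TC = 5,170×£53.20 + (5,170/442.9)×333 + (442.9/2)×0.33×£53.20 = £282,818.91.
EOQ at £52.49 = 445.8 < 2800, so use break Q=2800: TC = 5,170×£52.49 + (5,170/2800.0)×333 + (2800.0/2)×0.33×£52.49 = £296,238.54.
EOQ at £51.91 = 448.3 < 9000, so use break Q=9000: TC = 5,170×£51.91 + (5,170/9000.0)×333 + (9000.0/2)×0.33×£51.91 = £345,652.34.
Lowest total cost among the candidates is at Q = 442.9.

TC* ≈ £282,819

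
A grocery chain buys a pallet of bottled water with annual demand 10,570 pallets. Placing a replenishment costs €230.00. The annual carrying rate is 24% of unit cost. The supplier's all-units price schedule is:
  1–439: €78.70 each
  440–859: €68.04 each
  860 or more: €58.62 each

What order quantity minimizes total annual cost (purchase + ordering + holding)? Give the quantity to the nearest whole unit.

Q* ≈ 860 pallets

Holding cost per unit per year at price C is H = 0.24·C.
For each price level, check whether its EOQ is feasible; otherwise the best quantity at that price is the breakpoint.
Tier 1 (€78.70): EOQ = 507.4 exceeds tier's upper bound 439, so this tier is dominated.
EOQ at €68.04 = 545.7 (feasible in tier 2): TC = 10,570×€68.04 + (10,570/545.7)×230 + (545.7/2)×0.24×€68.04 = €728,093.34.
EOQ at €58.62 = 587.9 < 860, so use break Q=860: TC = 10,570×€58.62 + (10,570/860.0)×230 + (860.0/2)×0.24×€58.62 = €628,489.84.
Lowest total cost is €628,489.84 at Q = 860.0.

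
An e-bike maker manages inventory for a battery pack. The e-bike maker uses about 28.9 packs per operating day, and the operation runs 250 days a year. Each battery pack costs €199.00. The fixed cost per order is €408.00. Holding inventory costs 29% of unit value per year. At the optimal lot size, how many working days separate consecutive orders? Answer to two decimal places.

T ≈ 11.06 days

Annual demand D = 28.9 × 250 = 7,225.
Holding cost H = 0.29 × €199.00 = €57.7100 per unit per year.
The optimal lot size = √(2DS/H) = √(2 × 7,225 × 408 / 57.71) ≈ 319.62.
Cycle time = Q*/D × 250 = 319.62 / 7,225 × 250 ≈ 11.060 days.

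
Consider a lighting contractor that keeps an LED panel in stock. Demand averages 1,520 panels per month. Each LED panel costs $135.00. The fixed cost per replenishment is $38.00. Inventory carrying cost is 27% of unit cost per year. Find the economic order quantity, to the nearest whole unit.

Annual demand D = 1,520 × 12 = 18,240.
Holding cost H = 0.27 × $135.00 = $36.4500 per unit per year.
EOQ = √(2DS / H) = √(2 × 18,240 × 38 / 36.45).
= √(1,386,240 / 36.45) = √38,031.2757 ≈ 195.016.

Q* ≈ 195 panels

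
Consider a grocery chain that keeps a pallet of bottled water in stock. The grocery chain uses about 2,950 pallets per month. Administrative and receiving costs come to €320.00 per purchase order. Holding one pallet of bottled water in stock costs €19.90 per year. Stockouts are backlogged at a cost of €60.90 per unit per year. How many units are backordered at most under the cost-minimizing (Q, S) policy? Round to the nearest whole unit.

Annual demand D = 2,950 × 12 = 35,400.
With planned backorders, Q* = √(2DS/H) · √((H+B)/B).
√(2DS/H) = √(2 × 35,400 × 320 / 19.9) = 1067.002.
√((H+B)/B) = √((19.9+60.9)/60.9) = 1.1519.
Q* ≈ 1229.029.
S* = Q* · H/(H+B) = 1229.029 × 19.9/80.8 ≈ 302.694.

S* ≈ 303 pallets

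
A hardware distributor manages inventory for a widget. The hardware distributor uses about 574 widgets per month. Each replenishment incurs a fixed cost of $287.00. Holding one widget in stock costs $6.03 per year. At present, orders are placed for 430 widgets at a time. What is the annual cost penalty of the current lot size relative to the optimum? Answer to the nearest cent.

Extra cost ≈ $1,011.08 per year

Annual demand D = 574 × 12 = 6,888.
EOQ = √(2DS/H) = √(2 × 6,888 × 287 / 6.03) ≈ 809.74.
Cost at Q* = (D/Q*)S + (Q*/2)H = √(2DSH) ≈ $4,882.71.
Cost at Q = 430: (6,888/430)×287 + (430/2)×6.03 = $4,597.34 + $1,296.45 = $5,893.79.
Excess = $5,893.79 − $4,882.71 = $1,011.08.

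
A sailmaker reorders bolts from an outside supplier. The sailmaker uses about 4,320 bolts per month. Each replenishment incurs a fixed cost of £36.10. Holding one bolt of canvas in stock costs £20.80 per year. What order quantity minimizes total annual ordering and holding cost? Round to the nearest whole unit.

Q* ≈ 424 bolts

Annual demand D = 4,320 × 12 = 51,840.
EOQ = √(2DS / H) = √(2 × 51,840 × 36.1 / 20.8).
= √(3,742,848 / 20.8) = √179,944.6154 ≈ 424.199.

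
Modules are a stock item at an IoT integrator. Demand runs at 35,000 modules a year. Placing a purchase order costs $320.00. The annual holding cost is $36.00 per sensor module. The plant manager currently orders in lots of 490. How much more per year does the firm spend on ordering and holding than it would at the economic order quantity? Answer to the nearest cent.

EOQ = √(2DS/H) = √(2 × 35,000 × 320 / 36) ≈ 788.81.
Cost at Q* = (D/Q*)S + (Q*/2)H = √(2DSH) ≈ $28,397.18.
Cost at Q = 490: (35,000/490)×320 + (490/2)×36 = $22,857.14 + $8,820.00 = $31,677.14.
Excess = $31,677.14 − $28,397.18 = $3,279.96.

Extra cost ≈ $3,279.96 per year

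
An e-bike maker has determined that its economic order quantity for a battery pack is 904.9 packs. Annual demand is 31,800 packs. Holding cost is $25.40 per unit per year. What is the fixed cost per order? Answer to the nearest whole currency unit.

The basic EOQ model gives Q* = √(2DS/H); rearrange for the unknown.
From Q* = √(2DS/H): S = Q*²H / (2D) = 904.9² × 25.4 / (2 × 31,800) = 327.0226.

S ≈ $327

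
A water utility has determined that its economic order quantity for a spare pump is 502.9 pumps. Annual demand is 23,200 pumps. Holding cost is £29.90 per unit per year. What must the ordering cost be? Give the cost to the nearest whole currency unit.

S ≈ £163

The basic EOQ model gives Q* = √(2DS/H); rearrange for the unknown.
From Q* = √(2DS/H): S = Q*²H / (2D) = 502.9² × 29.9 / (2 × 23,200) = 162.9733.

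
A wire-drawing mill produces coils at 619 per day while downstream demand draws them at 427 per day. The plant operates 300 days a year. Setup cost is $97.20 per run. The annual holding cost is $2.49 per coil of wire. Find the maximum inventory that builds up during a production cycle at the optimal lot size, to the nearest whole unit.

I_max ≈ 1,761 coils

Annual demand D = 427 × 300 = 128,100.
Production build-up factor (1 − d/p) = 1 − 427/619 = 0.3102.
Q* = √(2DS / (H(1 − d/p))) = √(2 × 128,100 × 97.2 / (2.49 × 0.3102)).
= √(24,902,640 / 0.7723) ≈ 5678.292.
Maximum inventory = Q*(1 − d/p) = 5678.292 × 0.3102 ≈ 1761.280.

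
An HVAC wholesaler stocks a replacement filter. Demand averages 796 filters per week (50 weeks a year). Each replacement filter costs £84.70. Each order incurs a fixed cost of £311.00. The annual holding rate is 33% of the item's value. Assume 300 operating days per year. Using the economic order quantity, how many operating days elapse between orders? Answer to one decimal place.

T ≈ 7.1 days

Annual demand D = 796 × 50 = 39,800.
Holding cost H = 0.33 × £84.70 = £27.9510 per unit per year.
EOQ = √(2DS/H) = √(2 × 39,800 × 311 / 27.951) ≈ 941.10.
Cycle time = Q*/D × 300 = 941.10 / 39,800 × 300 ≈ 7.094 days.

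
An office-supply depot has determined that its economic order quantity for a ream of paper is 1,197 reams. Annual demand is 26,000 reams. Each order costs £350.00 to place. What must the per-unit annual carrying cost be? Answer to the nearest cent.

Invert the EOQ relation Q*² = 2DS/H.
From Q* = √(2DS/H): H = 2DS / Q*² = 2 × 26,000 × 350 / 1,197² = 12.7023.

H ≈ £12.70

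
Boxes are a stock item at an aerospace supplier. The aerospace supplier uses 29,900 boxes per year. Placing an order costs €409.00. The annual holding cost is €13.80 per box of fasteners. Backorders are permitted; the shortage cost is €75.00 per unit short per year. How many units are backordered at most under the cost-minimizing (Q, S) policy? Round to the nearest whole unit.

With planned backorders, Q* = √(2DS/H) · √((H+B)/B).
√(2DS/H) = √(2 × 29,900 × 409 / 13.8) = 1331.290.
√((H+B)/B) = √((13.8+75)/75) = 1.0881.
Q* ≈ 1448.600.
S* = Q* · H/(H+B) = 1448.600 × 13.8/88.8 ≈ 225.120.

S* ≈ 225 boxes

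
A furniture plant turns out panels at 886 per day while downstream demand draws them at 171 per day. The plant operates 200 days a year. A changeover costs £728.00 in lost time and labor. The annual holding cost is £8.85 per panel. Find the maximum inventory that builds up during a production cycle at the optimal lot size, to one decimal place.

I_max ≈ 2,130.9 panels

Annual demand D = 171 × 200 = 34,200.
Production build-up factor (1 − d/p) = 1 − 171/886 = 0.8070.
Q* = √(2DS / (H(1 − d/p))) = √(2 × 34,200 × 728 / (8.85 × 0.8070)).
= √(49,795,200 / 7.1419) ≈ 2640.499.
Maximum inventory = Q*(1 − d/p) = 2640.499 × 0.8070 ≈ 2130.876.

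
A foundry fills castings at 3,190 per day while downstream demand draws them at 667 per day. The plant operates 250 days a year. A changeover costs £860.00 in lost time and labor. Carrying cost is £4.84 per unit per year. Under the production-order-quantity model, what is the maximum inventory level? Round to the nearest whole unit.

I_max ≈ 6,846 castings

Annual demand D = 667 × 250 = 166,750.
Production build-up factor (1 − d/p) = 1 − 667/3,190 = 0.7909.
Q* = √(2DS / (H(1 − d/p))) = √(2 × 166,750 × 860 / (4.84 × 0.7909)).
= √(286,810,000 / 3.828) ≈ 8655.879.
Maximum inventory = Q*(1 − d/p) = 8655.879 × 0.7909 ≈ 6846.013.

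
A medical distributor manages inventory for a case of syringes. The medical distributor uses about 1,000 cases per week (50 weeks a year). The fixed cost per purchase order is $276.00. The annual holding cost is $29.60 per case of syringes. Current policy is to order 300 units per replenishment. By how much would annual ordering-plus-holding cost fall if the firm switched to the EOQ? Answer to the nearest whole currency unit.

Extra cost ≈ $21,857 per year

Annual demand D = 1,000 × 50 = 50,000.
EOQ = √(2DS/H) = √(2 × 50,000 × 276 / 29.6) ≈ 965.63.
Cost at Q* = (D/Q*)S + (Q*/2)H = √(2DSH) ≈ $28,582.51.
Cost at Q = 300: (50,000/300)×276 + (300/2)×29.6 = $46,000.00 + $4,440.00 = $50,440.00.
Excess = $50,440.00 − $28,582.51 = $21,857.49.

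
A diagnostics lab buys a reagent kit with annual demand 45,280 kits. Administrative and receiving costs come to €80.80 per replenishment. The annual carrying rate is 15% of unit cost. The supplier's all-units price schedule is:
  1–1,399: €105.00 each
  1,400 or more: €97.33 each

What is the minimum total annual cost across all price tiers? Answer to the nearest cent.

Holding cost per unit per year at price C is H = 0.15·C.
Evaluate total cost at each tier's feasible EOQ or, if the EOQ is below the tier, at the tier's minimum quantity.
EOQ at €105.00 = 681.6 (feasible in tier 1): TC = 45,280×€105.00 + (45,280/681.6)×80.8 + (681.6/2)×0.15×€105.00 = €4,765,135.30.
EOQ at €97.33 = 708.0 < 1400, so use break Q=1400: TC = 45,280×€97.33 + (45,280/1400.0)×80.8 + (1400.0/2)×0.15×€97.33 = €4,419,935.35.
Lowest total cost among the candidates is at Q = 1400.0.

TC* ≈ €4,419,935.35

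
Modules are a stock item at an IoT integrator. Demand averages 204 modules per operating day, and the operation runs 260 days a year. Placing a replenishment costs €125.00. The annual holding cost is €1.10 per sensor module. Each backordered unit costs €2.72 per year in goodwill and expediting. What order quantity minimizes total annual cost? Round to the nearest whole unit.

Annual demand D = 204 × 260 = 53,040.
With planned backorders, Q* = √(2DS/H) · √((H+B)/B).
√(2DS/H) = √(2 × 53,040 × 125 / 1.1) = 3471.966.
√((H+B)/B) = √((1.1+2.72)/2.72) = 1.1851.
Q* ≈ 4114.553.

Q* ≈ 4,115 modules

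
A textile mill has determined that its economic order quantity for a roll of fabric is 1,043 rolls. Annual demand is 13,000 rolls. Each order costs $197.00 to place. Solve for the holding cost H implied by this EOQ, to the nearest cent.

The basic EOQ model gives Q* = √(2DS/H); rearrange for the unknown.
From Q* = √(2DS/H): H = 2DS / Q*² = 2 × 13,000 × 197 / 1,043² = 4.7084.

H ≈ $4.71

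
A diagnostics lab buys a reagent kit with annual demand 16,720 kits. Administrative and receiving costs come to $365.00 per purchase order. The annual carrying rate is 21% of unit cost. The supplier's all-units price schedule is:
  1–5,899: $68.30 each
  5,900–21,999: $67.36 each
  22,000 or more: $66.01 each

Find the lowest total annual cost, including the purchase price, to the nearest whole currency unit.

TC* ≈ $1,155,207

Holding cost per unit per year at price C is H = 0.21·C.
Candidates are each tier's EOQ (if it falls in that tier) and each price-break quantity.
EOQ at $68.30 = 922.5 (feasible in tier 1): TC = 16,720×$68.30 + (16,720/922.5)×365 + (922.5/2)×0.21×$68.30 = $1,155,207.21.
EOQ at $67.36 = 928.9 < 5900, so use break Q=5900: TC = 16,720×$67.36 + (16,720/5900.0)×365 + (5900.0/2)×0.21×$67.36 = $1,169,023.09.
EOQ at $66.01 = 938.4 < 22000, so use break Q=22000: TC = 16,720×$66.01 + (16,720/22000.0)×365 + (22000.0/2)×0.21×$66.01 = $1,256,447.70.
Lowest total cost among the candidates is at Q = 922.5.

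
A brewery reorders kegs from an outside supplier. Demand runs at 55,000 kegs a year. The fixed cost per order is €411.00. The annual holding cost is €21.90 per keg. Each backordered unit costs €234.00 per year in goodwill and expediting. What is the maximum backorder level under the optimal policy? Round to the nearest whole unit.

S* ≈ 129 kegs

With planned backorders, Q* = √(2DS/H) · √((H+B)/B).
√(2DS/H) = √(2 × 55,000 × 411 / 21.9) = 1436.796.
√((H+B)/B) = √((21.9+234)/234) = 1.0457.
Q* ≈ 1502.527.
S* = Q* · H/(H+B) = 1502.527 × 21.9/255.9 ≈ 128.587.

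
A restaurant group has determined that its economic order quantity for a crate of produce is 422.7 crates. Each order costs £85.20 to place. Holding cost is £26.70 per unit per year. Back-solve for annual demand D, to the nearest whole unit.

Invert the EOQ relation Q*² = 2DS/H.
From Q* = √(2DS/H): D = Q*²H / (2S) = 422.7² × 26.7 / (2 × 85.2) = 27996.656.

D ≈ 27,997 crates per year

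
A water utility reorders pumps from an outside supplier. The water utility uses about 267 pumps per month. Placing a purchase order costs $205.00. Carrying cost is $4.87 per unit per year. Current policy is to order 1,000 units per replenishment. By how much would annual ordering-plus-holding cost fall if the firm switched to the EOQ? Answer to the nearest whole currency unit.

Annual demand D = 267 × 12 = 3,204.
EOQ = √(2DS/H) = √(2 × 3,204 × 205 / 4.87) ≈ 519.37.
Cost at Q* = (D/Q*)S + (Q*/2)H = √(2DSH) ≈ $2,529.31.
Cost at Q = 1,000: (3,204/1,000)×205 + (1,000/2)×4.87 = $656.82 + $2,435.00 = $3,091.82.
Excess = $3,091.82 − $2,529.31 = $562.51.

Extra cost ≈ $563 per year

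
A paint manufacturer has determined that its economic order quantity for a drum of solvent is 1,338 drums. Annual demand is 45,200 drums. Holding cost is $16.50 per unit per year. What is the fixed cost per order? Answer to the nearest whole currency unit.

Squaring Q* = √(2DS/H) gives Q*² = 2DS/H.
From Q* = √(2DS/H): S = Q*²H / (2D) = 1,338² × 16.5 / (2 × 45,200) = 326.7591.

S ≈ $327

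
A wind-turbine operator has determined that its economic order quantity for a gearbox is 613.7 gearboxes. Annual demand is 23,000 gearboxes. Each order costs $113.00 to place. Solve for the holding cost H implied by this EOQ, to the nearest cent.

H ≈ $13.80

Invert the EOQ relation Q*² = 2DS/H.
From Q* = √(2DS/H): H = 2DS / Q*² = 2 × 23,000 × 113 / 613.7² = 13.8014.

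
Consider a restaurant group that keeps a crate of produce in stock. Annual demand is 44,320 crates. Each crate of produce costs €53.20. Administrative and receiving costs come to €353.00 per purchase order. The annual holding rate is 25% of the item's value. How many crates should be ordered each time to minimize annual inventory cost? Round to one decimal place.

Holding cost H = 0.25 × €53.20 = €13.3000 per unit per year.
EOQ = √(2DS / H) = √(2 × 44,320 × 353 / 13.3).
= √(31,289,920 / 13.3) = √2,352,625.5639 ≈ 1533.827.

Q* ≈ 1,533.8 crates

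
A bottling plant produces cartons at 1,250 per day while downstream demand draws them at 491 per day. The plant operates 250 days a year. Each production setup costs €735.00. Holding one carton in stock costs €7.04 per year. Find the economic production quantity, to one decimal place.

Annual demand D = 491 × 250 = 122,750.
Production build-up factor (1 − d/p) = 1 − 491/1,250 = 0.6072.
Q* = √(2DS / (H(1 − d/p))) = √(2 × 122,750 × 735 / (7.04 × 0.6072)).
= √(180,442,500 / 4.2747) ≈ 6497.065.

Q* ≈ 6,497.1 cartons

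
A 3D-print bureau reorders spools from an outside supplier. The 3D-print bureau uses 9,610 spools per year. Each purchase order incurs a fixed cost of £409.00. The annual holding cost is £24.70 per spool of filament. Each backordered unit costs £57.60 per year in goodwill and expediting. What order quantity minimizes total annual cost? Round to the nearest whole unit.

With planned backorders, Q* = √(2DS/H) · √((H+B)/B).
√(2DS/H) = √(2 × 9,610 × 409 / 24.7) = 564.144.
√((H+B)/B) = √((24.7+57.6)/57.6) = 1.1953.
Q* ≈ 674.339.

Q* ≈ 674 spools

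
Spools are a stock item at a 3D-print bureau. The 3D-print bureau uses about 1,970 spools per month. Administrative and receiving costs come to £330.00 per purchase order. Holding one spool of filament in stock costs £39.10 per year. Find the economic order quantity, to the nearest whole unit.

Q* ≈ 632 spools

Annual demand D = 1,970 × 12 = 23,640.
EOQ = √(2DS / H) = √(2 × 23,640 × 330 / 39.1).
= √(15,602,400 / 39.1) = √399,038.3632 ≈ 631.695.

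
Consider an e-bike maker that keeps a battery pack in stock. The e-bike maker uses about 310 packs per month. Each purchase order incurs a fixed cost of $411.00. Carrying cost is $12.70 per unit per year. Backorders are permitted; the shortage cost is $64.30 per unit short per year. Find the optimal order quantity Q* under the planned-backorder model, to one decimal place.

Q* ≈ 537.0 packs

Annual demand D = 310 × 12 = 3,720.
With planned backorders, Q* = √(2DS/H) · √((H+B)/B).
√(2DS/H) = √(2 × 3,720 × 411 / 12.7) = 490.688.
√((H+B)/B) = √((12.7+64.3)/64.3) = 1.0943.
Q* ≈ 536.964.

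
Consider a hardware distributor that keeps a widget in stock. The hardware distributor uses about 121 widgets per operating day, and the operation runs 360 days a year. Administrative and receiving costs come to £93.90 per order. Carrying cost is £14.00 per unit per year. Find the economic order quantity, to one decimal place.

Annual demand D = 121 × 360 = 43,560.
EOQ = √(2DS / H) = √(2 × 43,560 × 93.9 / 14).
= √(8,180,568 / 14) = √584,326.2857 ≈ 764.412.

Q* ≈ 764.4 widgets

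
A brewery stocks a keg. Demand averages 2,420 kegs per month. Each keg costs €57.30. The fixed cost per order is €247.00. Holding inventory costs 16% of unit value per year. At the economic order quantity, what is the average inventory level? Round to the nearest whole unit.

Average inventory ≈ 625 kegs

Annual demand D = 2,420 × 12 = 29,040.
Holding cost H = 0.16 × €57.30 = €9.1680 per unit per year.
EOQ = √(2DS/H) = √(2 × 29,040 × 247 / 9.168) ≈ 1250.91.
Average inventory = Q*/2 ≈ 1250.91 / 2 = 625.453.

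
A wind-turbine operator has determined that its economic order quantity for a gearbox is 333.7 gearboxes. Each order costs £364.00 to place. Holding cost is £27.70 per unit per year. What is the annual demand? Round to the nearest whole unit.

The basic EOQ model gives Q* = √(2DS/H); rearrange for the unknown.
From Q* = √(2DS/H): D = Q*²H / (2S) = 333.7² × 27.7 / (2 × 364) = 4237.023.

D ≈ 4,237 gearboxes per year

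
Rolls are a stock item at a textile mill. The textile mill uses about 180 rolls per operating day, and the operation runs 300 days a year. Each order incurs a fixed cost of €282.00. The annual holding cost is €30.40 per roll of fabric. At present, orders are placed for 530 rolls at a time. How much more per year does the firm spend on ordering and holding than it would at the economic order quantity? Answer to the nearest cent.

Annual demand D = 180 × 300 = 54,000.
EOQ = √(2DS/H) = √(2 × 54,000 × 282 / 30.4) ≈ 1000.92.
Cost at Q* = (D/Q*)S + (Q*/2)H = √(2DSH) ≈ €30,427.99.
Cost at Q = 530: (54,000/530)×282 + (530/2)×30.4 = €28,732.08 + €8,056.00 = €36,788.08.
Excess = €36,788.08 − €30,427.99 = €6,360.09.

Extra cost ≈ €6,360.09 per year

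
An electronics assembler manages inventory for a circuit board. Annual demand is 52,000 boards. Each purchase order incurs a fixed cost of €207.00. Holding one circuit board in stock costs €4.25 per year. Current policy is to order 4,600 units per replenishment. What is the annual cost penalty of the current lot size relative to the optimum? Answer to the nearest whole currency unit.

Extra cost ≈ €2,550 per year

EOQ = √(2DS/H) = √(2 × 52,000 × 207 / 4.25) ≈ 2250.65.
Cost at Q* = (D/Q*)S + (Q*/2)H = √(2DSH) ≈ €9,565.25.
Cost at Q = 4,600: (52,000/4,600)×207 + (4,600/2)×4.25 = €2,340.00 + €9,775.00 = €12,115.00.
Excess = €12,115.00 − €9,565.25 = €2,549.75.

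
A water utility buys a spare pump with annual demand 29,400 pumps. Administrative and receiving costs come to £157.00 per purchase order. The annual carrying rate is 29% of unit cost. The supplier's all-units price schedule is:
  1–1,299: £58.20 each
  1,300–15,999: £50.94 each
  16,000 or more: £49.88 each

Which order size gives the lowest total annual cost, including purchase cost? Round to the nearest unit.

Q* ≈ 1,300 pumps

Holding cost per unit per year at price C is H = 0.29·C.
For each price level, check whether its EOQ is feasible; otherwise the best quantity at that price is the breakpoint.
EOQ at £58.20 = 739.6 (feasible in tier 1): TC = 29,400×£58.20 + (29,400/739.6)×157 + (739.6/2)×0.29×£58.20 = £1,723,562.43.
EOQ at £50.94 = 790.5 < 1300, so use break Q=1300: TC = 29,400×£50.94 + (29,400/1300.0)×157 + (1300.0/2)×0.29×£50.94 = £1,510,788.81.
EOQ at £49.88 = 798.9 < 16000, so use break Q=16000: TC = 29,400×£49.88 + (29,400/16000.0)×157 + (16000.0/2)×0.29×£49.88 = £1,582,482.09.
Lowest total cost is £1,510,788.81 at Q = 1300.0.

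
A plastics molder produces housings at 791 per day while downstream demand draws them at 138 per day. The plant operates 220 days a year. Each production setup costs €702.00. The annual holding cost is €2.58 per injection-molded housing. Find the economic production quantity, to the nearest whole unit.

Q* ≈ 4,474 housings

Annual demand D = 138 × 220 = 30,360.
Production build-up factor (1 − d/p) = 1 − 138/791 = 0.8255.
Q* = √(2DS / (H(1 − d/p))) = √(2 × 30,360 × 702 / (2.58 × 0.8255)).
= √(42,625,440 / 2.1299) ≈ 4473.591.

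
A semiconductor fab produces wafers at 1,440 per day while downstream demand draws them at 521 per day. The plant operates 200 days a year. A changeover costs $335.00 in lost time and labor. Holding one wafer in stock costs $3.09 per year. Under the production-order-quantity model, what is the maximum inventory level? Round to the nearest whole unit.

Annual demand D = 521 × 200 = 104,200.
Production build-up factor (1 − d/p) = 1 − 521/1,440 = 0.6382.
Q* = √(2DS / (H(1 − d/p))) = √(2 × 104,200 × 335 / (3.09 × 0.6382)).
= √(69,814,000 / 1.972) ≈ 5949.980.
Maximum inventory = Q*(1 − d/p) = 5949.980 × 0.6382 ≈ 3797.244.

I_max ≈ 3,797 wafers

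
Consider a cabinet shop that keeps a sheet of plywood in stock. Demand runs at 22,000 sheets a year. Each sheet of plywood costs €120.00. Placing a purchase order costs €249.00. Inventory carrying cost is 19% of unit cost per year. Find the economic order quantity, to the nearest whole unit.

Holding cost H = 0.19 × €120.00 = €22.8000 per unit per year.
EOQ = √(2DS / H) = √(2 × 22,000 × 249 / 22.8).
= √(10,956,000 / 22.8) = √480,526.3158 ≈ 693.200.

Q* ≈ 693 sheets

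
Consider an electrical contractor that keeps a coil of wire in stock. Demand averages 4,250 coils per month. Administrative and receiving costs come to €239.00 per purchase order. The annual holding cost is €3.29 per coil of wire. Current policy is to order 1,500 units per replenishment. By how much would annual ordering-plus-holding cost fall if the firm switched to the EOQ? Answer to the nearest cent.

Extra cost ≈ €1,637.85 per year

Annual demand D = 4,250 × 12 = 51,000.
EOQ = √(2DS/H) = √(2 × 51,000 × 239 / 3.29) ≈ 2722.08.
Cost at Q* = (D/Q*)S + (Q*/2)H = √(2DSH) ≈ €8,955.65.
Cost at Q = 1,500: (51,000/1,500)×239 + (1,500/2)×3.29 = €8,126.00 + €2,467.50 = €10,593.50.
Excess = €10,593.50 − €8,955.65 = €1,637.85.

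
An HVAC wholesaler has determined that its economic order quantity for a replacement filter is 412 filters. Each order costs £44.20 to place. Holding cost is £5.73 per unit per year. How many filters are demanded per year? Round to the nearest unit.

D ≈ 11,003 filters per year

Invert the EOQ relation Q*² = 2DS/H.
From Q* = √(2DS/H): D = Q*²H / (2S) = 412² × 5.73 / (2 × 44.2) = 11002.637.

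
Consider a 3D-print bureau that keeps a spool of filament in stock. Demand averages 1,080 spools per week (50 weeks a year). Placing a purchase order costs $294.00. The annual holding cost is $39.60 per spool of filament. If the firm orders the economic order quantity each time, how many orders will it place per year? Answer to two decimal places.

N ≈ 60.31 orders per year

Annual demand D = 1,080 × 50 = 54,000.
EOQ = √(2DS/H) = √(2 × 54,000 × 294 / 39.6) ≈ 895.44.
Orders per year = D / Q* = 54,000 / 895.44 ≈ 60.305.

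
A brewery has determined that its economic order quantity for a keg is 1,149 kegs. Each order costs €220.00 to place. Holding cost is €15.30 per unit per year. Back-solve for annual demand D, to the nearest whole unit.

D ≈ 45,907 kegs per year

Squaring Q* = √(2DS/H) gives Q*² = 2DS/H.
From Q* = √(2DS/H): D = Q*²H / (2S) = 1,149² × 15.3 / (2 × 220) = 45906.989.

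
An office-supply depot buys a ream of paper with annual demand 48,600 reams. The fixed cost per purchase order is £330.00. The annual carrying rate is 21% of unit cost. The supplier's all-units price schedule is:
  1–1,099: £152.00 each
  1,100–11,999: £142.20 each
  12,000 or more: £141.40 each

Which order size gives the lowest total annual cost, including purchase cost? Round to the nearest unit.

Q* ≈ 1,100 reams

Holding cost per unit per year at price C is H = 0.21·C.
For each price level, check whether its EOQ is feasible; otherwise the best quantity at that price is the breakpoint.
EOQ at £152.00 = 1002.4 (feasible in tier 1): TC = 48,600×£152.00 + (48,600/1002.4)×330 + (1002.4/2)×0.21×£152.00 = £7,419,197.90.
EOQ at £142.20 = 1036.4 < 1100, so use break Q=1100: TC = 48,600×£142.20 + (48,600/1100.0)×330 + (1100.0/2)×0.21×£142.20 = £6,941,924.10.
EOQ at £141.40 = 1039.3 < 12000, so use break Q=12000: TC = 48,600×£141.40 + (48,600/12000.0)×330 + (12000.0/2)×0.21×£141.40 = £7,051,540.50.
Lowest total cost is £6,941,924.10 at Q = 1100.0.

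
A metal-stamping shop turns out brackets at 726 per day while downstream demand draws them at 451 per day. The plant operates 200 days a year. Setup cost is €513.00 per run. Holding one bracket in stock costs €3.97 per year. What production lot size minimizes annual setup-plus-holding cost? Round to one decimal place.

Annual demand D = 451 × 200 = 90,200.
Production build-up factor (1 − d/p) = 1 − 451/726 = 0.3788.
Q* = √(2DS / (H(1 − d/p))) = √(2 × 90,200 × 513 / (3.97 × 0.3788)).
= √(92,545,200 / 1.5038) ≈ 7844.832.

Q* ≈ 7,844.8 brackets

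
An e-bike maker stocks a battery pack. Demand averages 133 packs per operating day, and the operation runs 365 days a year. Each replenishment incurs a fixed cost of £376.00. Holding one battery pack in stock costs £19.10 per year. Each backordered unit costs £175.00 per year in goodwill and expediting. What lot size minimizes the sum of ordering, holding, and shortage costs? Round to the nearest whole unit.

Annual demand D = 133 × 365 = 48,545.
With planned backorders, Q* = √(2DS/H) · √((H+B)/B).
√(2DS/H) = √(2 × 48,545 × 376 / 19.1) = 1382.498.
√((H+B)/B) = √((19.1+175)/175) = 1.0532.
Q* ≈ 1455.989.

Q* ≈ 1,456 packs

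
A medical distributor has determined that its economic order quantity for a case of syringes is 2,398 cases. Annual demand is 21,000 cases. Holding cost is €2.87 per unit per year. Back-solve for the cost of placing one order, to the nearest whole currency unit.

S ≈ €393

Squaring Q* = √(2DS/H) gives Q*² = 2DS/H.
From Q* = √(2DS/H): S = Q*²H / (2D) = 2,398² × 2.87 / (2 × 21,000) = 392.9443.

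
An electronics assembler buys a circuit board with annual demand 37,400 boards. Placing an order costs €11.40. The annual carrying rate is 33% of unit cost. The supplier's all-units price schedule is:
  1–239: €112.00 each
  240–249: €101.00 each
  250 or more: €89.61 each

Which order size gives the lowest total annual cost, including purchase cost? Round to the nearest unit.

Holding cost per unit per year at price C is H = 0.33·C.
For each price level, check whether its EOQ is feasible; otherwise the best quantity at that price is the breakpoint.
EOQ at €112.00 = 151.9 (feasible in tier 1): TC = 37,400×€112.00 + (37,400/151.9)×11.4 + (151.9/2)×0.33×€112.00 = €4,194,413.96.
EOQ at €101.00 = 160.0 < 240, so use break Q=240: TC = 37,400×€101.00 + (37,400/240.0)×11.4 + (240.0/2)×0.33×€101.00 = €3,783,176.10.
EOQ at €89.61 = 169.8 < 250, so use break Q=250: TC = 37,400×€89.61 + (37,400/250.0)×11.4 + (250.0/2)×0.33×€89.61 = €3,356,815.85.
Lowest total cost is €3,356,815.85 at Q = 250.0.

Q* ≈ 250 boards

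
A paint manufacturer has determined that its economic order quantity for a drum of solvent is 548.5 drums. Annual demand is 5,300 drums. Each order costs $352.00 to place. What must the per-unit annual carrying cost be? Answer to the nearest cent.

H ≈ $12.40

Invert the EOQ relation Q*² = 2DS/H.
From Q* = √(2DS/H): H = 2DS / Q*² = 2 × 5,300 × 352 / 548.5² = 12.4021.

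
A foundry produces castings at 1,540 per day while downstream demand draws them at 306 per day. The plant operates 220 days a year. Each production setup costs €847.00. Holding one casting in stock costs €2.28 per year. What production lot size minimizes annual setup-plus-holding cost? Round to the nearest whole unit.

Annual demand D = 306 × 220 = 67,320.
Production build-up factor (1 − d/p) = 1 − 306/1,540 = 0.8013.
Q* = √(2DS / (H(1 − d/p))) = √(2 × 67,320 × 847 / (2.28 × 0.8013)).
= √(114,040,080 / 1.827) ≈ 7900.673.

Q* ≈ 7,901 castings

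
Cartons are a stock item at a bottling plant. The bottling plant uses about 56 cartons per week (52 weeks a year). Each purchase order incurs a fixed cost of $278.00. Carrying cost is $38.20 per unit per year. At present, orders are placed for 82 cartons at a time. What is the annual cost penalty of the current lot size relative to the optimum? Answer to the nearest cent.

Annual demand D = 56 × 52 = 2,912.
EOQ = √(2DS/H) = √(2 × 2,912 × 278 / 38.2) ≈ 205.87.
Cost at Q* = (D/Q*)S + (Q*/2)H = √(2DSH) ≈ $7,864.38.
Cost at Q = 82: (2,912/82)×278 + (82/2)×38.2 = $9,872.39 + $1,566.20 = $11,438.59.
Excess = $11,438.59 − $7,864.38 = $3,574.21.

Extra cost ≈ $3,574.21 per year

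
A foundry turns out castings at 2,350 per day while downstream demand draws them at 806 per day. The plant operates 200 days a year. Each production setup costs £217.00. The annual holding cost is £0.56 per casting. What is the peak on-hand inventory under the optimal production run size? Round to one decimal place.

Annual demand D = 806 × 200 = 161,200.
Production build-up factor (1 − d/p) = 1 − 806/2,350 = 0.6570.
Q* = √(2DS / (H(1 − d/p))) = √(2 × 161,200 × 217 / (0.56 × 0.6570)).
= √(69,960,800 / 0.3679) ≈ 13789.345.
Maximum inventory = Q*(1 − d/p) = 13789.345 × 0.6570 ≈ 9059.893.

I_max ≈ 9,059.9 castings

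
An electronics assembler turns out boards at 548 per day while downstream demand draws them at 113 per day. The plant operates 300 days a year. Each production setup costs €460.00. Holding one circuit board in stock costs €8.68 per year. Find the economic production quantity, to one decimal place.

Annual demand D = 113 × 300 = 33,900.
Production build-up factor (1 − d/p) = 1 − 113/548 = 0.7938.
Q* = √(2DS / (H(1 − d/p))) = √(2 × 33,900 × 460 / (8.68 × 0.7938)).
= √(31,188,000 / 6.8901) ≈ 2127.549.

Q* ≈ 2,127.5 boards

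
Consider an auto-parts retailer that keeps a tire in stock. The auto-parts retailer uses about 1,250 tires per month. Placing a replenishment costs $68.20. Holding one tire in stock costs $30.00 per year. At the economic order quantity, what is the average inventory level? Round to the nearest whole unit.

Annual demand D = 1,250 × 12 = 15,000.
EOQ = √(2DS/H) = √(2 × 15,000 × 68.2 / 30) ≈ 261.15.
Average inventory = Q*/2 ≈ 261.15 / 2 = 130.576.

Average inventory ≈ 131 tires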